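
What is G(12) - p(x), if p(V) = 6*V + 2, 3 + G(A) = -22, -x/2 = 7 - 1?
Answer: 45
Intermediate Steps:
x = -12 (x = -2*(7 - 1) = -2*6 = -12)
G(A) = -25 (G(A) = -3 - 22 = -25)
p(V) = 2 + 6*V
G(12) - p(x) = -25 - (2 + 6*(-12)) = -25 - (2 - 72) = -25 - 1*(-70) = -25 + 70 = 45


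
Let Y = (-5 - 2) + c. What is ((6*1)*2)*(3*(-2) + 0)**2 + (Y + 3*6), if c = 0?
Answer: 443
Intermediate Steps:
Y = -7 (Y = (-5 - 2) + 0 = -7 + 0 = -7)
((6*1)*2)*(3*(-2) + 0)**2 + (Y + 3*6) = ((6*1)*2)*(3*(-2) + 0)**2 + (-7 + 3*6) = (6*2)*(-6 + 0)**2 + (-7 + 18) = 12*(-6)**2 + 11 = 12*36 + 11 = 432 + 11 = 443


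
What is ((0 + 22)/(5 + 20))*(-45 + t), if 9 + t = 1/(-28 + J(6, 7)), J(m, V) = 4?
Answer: -14267/300 ≈ -47.557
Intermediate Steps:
t = -217/24 (t = -9 + 1/(-28 + 4) = -9 + 1/(-24) = -9 - 1/24 = -217/24 ≈ -9.0417)
((0 + 22)/(5 + 20))*(-45 + t) = ((0 + 22)/(5 + 20))*(-45 - 217/24) = (22/25)*(-1297/24) = -14267/300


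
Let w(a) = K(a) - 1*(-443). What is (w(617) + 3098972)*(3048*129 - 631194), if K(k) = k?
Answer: -737813816064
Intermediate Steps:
w(a) = 443 + a (w(a) = a - 1*(-443) = a + 443 = 443 + a)
(w(617) + 3098972)*(3048*129 - 631194) = ((443 + 617) + 3098972)*(3048*129 - 631194) = (1060 + 3098972)*(393192 - 631194) = 3100032*(-238002) = -737813816064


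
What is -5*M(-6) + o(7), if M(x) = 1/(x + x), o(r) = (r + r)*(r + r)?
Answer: 2357/12 ≈ 196.42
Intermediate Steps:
o(r) = 4*r**2 (o(r) = (2*r)*(2*r) = 4*r**2)
M(x) = 1/(2*x)
-5*M(-6) + o(7) = -5/(2*(-6)) + 4*7**2 = -5*(-1)/(2*6) + 4*49 = -5*(-1/12) + 196 = 5/12 + 196 = 2357/12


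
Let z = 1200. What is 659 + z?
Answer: 1859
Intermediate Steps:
659 + z = 659 + 1200 = 1859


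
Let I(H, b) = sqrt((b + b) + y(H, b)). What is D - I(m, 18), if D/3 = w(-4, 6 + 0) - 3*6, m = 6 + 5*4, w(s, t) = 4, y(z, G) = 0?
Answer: -48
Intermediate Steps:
m = 26 (m = 6 + 20 = 26)
I(H, b) = sqrt(2)*sqrt(b) (I(H, b) = sqrt((b + b) + 0) = sqrt(2*b + 0) = sqrt(2*b) = sqrt(2)*sqrt(b))
D = -42 (D = 3*(4 - 3*6) = 3*(4 - 18) = 3*(-14) = -42)
D - I(m, 18) = -42 - sqrt(2)*sqrt(18) = -42 - sqrt(2)*3*sqrt(2) = -42 - 1*6 = -42 - 6 = -48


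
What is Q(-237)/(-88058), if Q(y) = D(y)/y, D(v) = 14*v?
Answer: -7/44029 ≈ -0.00015899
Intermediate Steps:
Q(y) = 14 (Q(y) = (14*y)/y = 14)
Q(-237)/(-88058) = 14/(-88058) = 14*(-1/88058) = -7/44029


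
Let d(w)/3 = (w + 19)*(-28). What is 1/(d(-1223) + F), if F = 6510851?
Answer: 1/6611987 ≈ 1.5124e-7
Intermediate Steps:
d(w) = -1596 - 84*w (d(w) = 3*((w + 19)*(-28)) = 3*((19 + w)*(-28)) = 3*(-532 - 28*w) = -1596 - 84*w)
1/(d(-1223) + F) = 1/((-1596 - 84*(-1223)) + 6510851) = 1/((-1596 + 102732) + 6510851) = 1/(101136 + 6510851) = 1/6611987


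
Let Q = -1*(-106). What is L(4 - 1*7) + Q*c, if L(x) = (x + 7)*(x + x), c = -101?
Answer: -10730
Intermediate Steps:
Q = 106
L(x) = 2*x*(7 + x) (L(x) = (7 + x)*(2*x) = 2*x*(7 + x))
L(4 - 1*7) + Q*c = 2*(4 - 1*7)*(7 + (4 - 1*7)) + 106*(-101) = 2*(4 - 7)*(7 + (4 - 7)) - 10706 = 2*(-3)*(7 - 3) - 10706 = 2*(-3)*4 - 10706 = -24 - 10706 = -10730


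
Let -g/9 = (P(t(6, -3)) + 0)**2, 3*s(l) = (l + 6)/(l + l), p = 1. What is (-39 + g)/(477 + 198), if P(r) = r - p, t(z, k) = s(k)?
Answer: -41/540 ≈ -0.075926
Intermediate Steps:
s(l) = (6 + l)/(6*l) (s(l) = ((l + 6)/(l + l))/3 = ((6 + l)/((2*l)))/3 = ((6 + l)*(1/(2*l)))/3 = ((6 + l)/(2*l))/3 = (6 + l)/(6*l))
t(z, k) = (6 + k)/(6*k)
P(r) = -1 + r (P(r) = r - 1*1 = r - 1 = -1 + r)
g = -49/4 (g = -9*((-1 + (1/6)*(6 - 3)/(-3)) + 0)**2 = -9*((-1 + (1/6)*(-1/3)*3) + 0)**2 = -9*((-1 - 1/6) + 0)**2 = -9*(-7/6 + 0)**2 = -9*(-7/6)**2 = -9*49/36 = -49/4 ≈ -12.250)
(-39 + g)/(477 + 198) = (-39 - 49/4)/(477 + 198) = -205/4/675 = -205/4*1/675 = -41/540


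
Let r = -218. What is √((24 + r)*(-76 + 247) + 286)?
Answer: 2*I*√8222 ≈ 181.35*I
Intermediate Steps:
√((24 + r)*(-76 + 247) + 286) = √((24 - 218)*(-76 + 247) + 286) = √(-194*171 + 286) = √(-33174 + 286) = √(-32888) = 2*I*√8222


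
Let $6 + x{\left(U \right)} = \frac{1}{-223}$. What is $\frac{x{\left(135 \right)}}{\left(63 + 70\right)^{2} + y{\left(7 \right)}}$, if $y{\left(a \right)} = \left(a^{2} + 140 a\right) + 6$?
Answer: $- \frac{1339}{4175452} \approx -0.00032068$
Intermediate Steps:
$x{\left(U \right)} = - \frac{1339}{223}$ ($x{\left(U \right)} = -6 + \frac{1}{-223} = -6 - \frac{1}{223} = - \frac{1339}{223}$)
$y{\left(a \right)} = 6 + a^{2} + 140 a$
$\frac{x{\left(135 \right)}}{\left(63 + 70\right)^{2} + y{\left(7 \right)}} = - \frac{1339}{223 \left(\left(63 + 70\right)^{2} + \left(6 + 7^{2} + 140 \cdot 7\right)\right)} = - \frac{1339}{223 \left(133^{2} + \left(6 + 49 + 980\right)\right)} = - \frac{1339}{223 \left(17689 + 1035\right)} = - \frac{1339}{223 \cdot 18724} = \left(- \frac{1339}{223}\right) \frac{1}{18724} = - \frac{1339}{4175452}$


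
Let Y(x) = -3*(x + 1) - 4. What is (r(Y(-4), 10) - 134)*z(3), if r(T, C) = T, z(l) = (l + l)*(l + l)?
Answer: -4644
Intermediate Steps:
z(l) = 4*l² (z(l) = (2*l)*(2*l) = 4*l²)
Y(x) = -7 - 3*x (Y(x) = -3*(1 + x) - 4 = (-3 - 3*x) - 4 = -7 - 3*x)
(r(Y(-4), 10) - 134)*z(3) = ((-7 - 3*(-4)) - 134)*(4*3²) = ((-7 + 12) - 134)*(4*9) = (5 - 134)*36 = -129*36 = -4644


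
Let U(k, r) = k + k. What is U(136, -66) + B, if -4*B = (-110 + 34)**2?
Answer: -1172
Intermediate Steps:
U(k, r) = 2*k
B = -1444 (B = -(-110 + 34)**2/4 = -1/4*(-76)**2 = -1/4*5776 = -1444)
U(136, -66) + B = 2*136 - 1444 = 272 - 1444 = -1172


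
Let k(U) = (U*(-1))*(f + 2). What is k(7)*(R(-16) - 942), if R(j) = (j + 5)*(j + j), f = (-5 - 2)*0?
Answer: 8260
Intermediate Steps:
f = 0 (f = -7*0 = 0)
k(U) = -2*U (k(U) = (U*(-1))*(0 + 2) = -U*2 = -2*U)
R(j) = 2*j*(5 + j) (R(j) = (5 + j)*(2*j) = 2*j*(5 + j))
k(7)*(R(-16) - 942) = (-2*7)*(2*(-16)*(5 - 16) - 942) = -14*(2*(-16)*(-11) - 942) = -14*(352 - 942) = -14*(-590) = 8260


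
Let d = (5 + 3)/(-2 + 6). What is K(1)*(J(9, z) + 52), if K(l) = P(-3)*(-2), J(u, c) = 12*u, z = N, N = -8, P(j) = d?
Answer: -640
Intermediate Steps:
d = 2 (d = 8/4 = 8*(¼) = 2)
P(j) = 2
z = -8
K(l) = -4 (K(l) = 2*(-2) = -4)
K(1)*(J(9, z) + 52) = -4*(12*9 + 52) = -4*(108 + 52) = -4*160 = -640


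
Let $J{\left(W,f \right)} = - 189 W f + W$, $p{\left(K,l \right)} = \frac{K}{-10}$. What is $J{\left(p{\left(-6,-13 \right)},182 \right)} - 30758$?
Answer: $- \frac{256981}{5} \approx -51396.0$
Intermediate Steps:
$p{\left(K,l \right)} = - \frac{K}{10}$ ($p{\left(K,l \right)} = K \left(- \frac{1}{10}\right) = - \frac{K}{10}$)
$J{\left(W,f \right)} = W - 189 W f$ ($J{\left(W,f \right)} = - 189 W f + W = W - 189 W f$)
$J{\left(p{\left(-6,-13 \right)},182 \right)} - 30758 = \left(- \frac{1}{10}\right) \left(-6\right) \left(1 - 34398\right) - 30758 = \frac{3 \left(1 - 34398\right)}{5} - 30758 = \frac{3}{5} \left(-34397\right) - 30758 = - \frac{103191}{5} - 30758 = - \frac{256981}{5}$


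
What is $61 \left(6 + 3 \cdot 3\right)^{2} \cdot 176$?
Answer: $2415600$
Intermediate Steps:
$61 \left(6 + 3 \cdot 3\right)^{2} \cdot 176 = 61 \left(6 + 9\right)^{2} \cdot 176 = 61 \cdot 15^{2} \cdot 176 = 61 \cdot 225 \cdot 176 = 13725 \cdot 176 = 2415600$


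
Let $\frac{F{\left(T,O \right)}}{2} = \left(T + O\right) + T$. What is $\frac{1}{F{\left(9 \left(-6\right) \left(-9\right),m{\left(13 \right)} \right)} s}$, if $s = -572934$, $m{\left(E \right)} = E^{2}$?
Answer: $- \frac{1}{1307435388} \approx -7.6486 \cdot 10^{-10}$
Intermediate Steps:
$F{\left(T,O \right)} = 2 O + 4 T$ ($F{\left(T,O \right)} = 2 \left(\left(T + O\right) + T\right) = 2 \left(\left(O + T\right) + T\right) = 2 \left(O + 2 T\right) = 2 O + 4 T$)
$\frac{1}{F{\left(9 \left(-6\right) \left(-9\right),m{\left(13 \right)} \right)} s} = \frac{1}{\left(2 \cdot 13^{2} + 4 \cdot 9 \left(-6\right) \left(-9\right)\right) \left(-572934\right)} = \frac{1}{2 \cdot 169 + 4 \left(\left(-54\right) \left(-9\right)\right)} \left(- \frac{1}{572934}\right) = \frac{1}{338 + 4 \cdot 486} \left(- \frac{1}{572934}\right) = \frac{1}{338 + 1944} \left(- \frac{1}{572934}\right) = \frac{1}{2282} \left(- \frac{1}{572934}\right) = - \frac{1}{1307435388}$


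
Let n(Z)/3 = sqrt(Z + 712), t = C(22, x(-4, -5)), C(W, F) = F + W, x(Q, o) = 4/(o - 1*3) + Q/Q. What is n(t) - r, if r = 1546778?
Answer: -1546778 + 3*sqrt(2938)/2 ≈ -1.5467e+6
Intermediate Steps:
x(Q, o) = 1 + 4/(-3 + o) (x(Q, o) = 4/(o - 3) + 1 = 4/(-3 + o) + 1 = 1 + 4/(-3 + o))
t = 45/2 (t = (1 - 5)/(-3 - 5) + 22 = -4/(-8) + 22 = -1/8*(-4) + 22 = 1/2 + 22 = 45/2 ≈ 22.500)
n(Z) = 3*sqrt(712 + Z) (n(Z) = 3*sqrt(Z + 712) = 3*sqrt(712 + Z))
n(t) - r = 3*sqrt(712 + 45/2) - 1*1546778 = 3*sqrt(1469/2) - 1546778 = 3*(sqrt(2938)/2) - 1546778 = 3*sqrt(2938)/2 - 1546778 = -1546778 + 3*sqrt(2938)/2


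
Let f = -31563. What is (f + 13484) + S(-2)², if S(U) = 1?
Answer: -18078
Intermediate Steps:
(f + 13484) + S(-2)² = (-31563 + 13484) + 1² = -18079 + 1 = -18078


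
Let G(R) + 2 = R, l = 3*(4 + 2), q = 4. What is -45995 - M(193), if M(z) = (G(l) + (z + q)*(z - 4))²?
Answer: -1387533996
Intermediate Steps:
l = 18 (l = 3*6 = 18)
G(R) = -2 + R
M(z) = (16 + (-4 + z)*(4 + z))² (M(z) = ((-2 + 18) + (z + 4)*(z - 4))² = (16 + (4 + z)*(-4 + z))² = (16 + (-4 + z)*(4 + z))²)
-45995 - M(193) = -45995 - 1*193⁴ = -45995 - 1*1387488001 = -45995 - 1387488001 = -1387533996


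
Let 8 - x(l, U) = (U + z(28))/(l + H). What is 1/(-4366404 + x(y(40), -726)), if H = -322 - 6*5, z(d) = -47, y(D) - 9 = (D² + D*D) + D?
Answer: -2897/12649448439 ≈ -2.2902e-7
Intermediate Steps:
y(D) = 9 + D + 2*D² (y(D) = 9 + ((D² + D*D) + D) = 9 + ((D² + D²) + D) = 9 + (2*D² + D) = 9 + (D + 2*D²) = 9 + D + 2*D²)
H = -352 (H = -322 - 30 = -352)
x(l, U) = 8 - (-47 + U)/(-352 + l) (x(l, U) = 8 - (U - 47)/(l - 352) = 8 - (-47 + U)/(-352 + l))
1/(-4366404 + x(y(40), -726)) = 1/(-4366404 + (-2769 - 1*(-726) + 8*(9 + 40 + 2*40²))/(-352 + (9 + 40 + 2*40²))) = 1/(-4366404 + (-2769 + 726 + 8*(9 + 40 + 2*1600))/(-352 + (9 + 40 + 2*1600))) = 1/(-4366404 + (-2769 + 726 + 8*(9 + 40 + 3200))/(-352 + (9 + 40 + 3200))) = 1/(-4366404 + (-2769 + 726 + 8*3249)/(-352 + 3249)) = 1/(-4366404 + (-2769 + 726 + 25992)/2897) = 1/(-4366404 + (1/2897)*23949) = 1/(-4366404 + 23949/2897) = 1/(-12649448439/2897) = -2897/12649448439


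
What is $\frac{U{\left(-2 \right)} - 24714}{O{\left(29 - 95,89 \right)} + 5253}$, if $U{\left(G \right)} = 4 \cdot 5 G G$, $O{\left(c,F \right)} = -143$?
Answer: $- \frac{12317}{2555} \approx -4.8207$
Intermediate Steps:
$U{\left(G \right)} = 20 G^{2}$
$\frac{U{\left(-2 \right)} - 24714}{O{\left(29 - 95,89 \right)} + 5253} = \frac{20 \left(-2\right)^{2} - 24714}{-143 + 5253} = \frac{20 \cdot 4 - 24714}{5110} = \left(80 - 24714\right) \frac{1}{5110} = \left(-24634\right) \frac{1}{5110} = - \frac{12317}{2555}$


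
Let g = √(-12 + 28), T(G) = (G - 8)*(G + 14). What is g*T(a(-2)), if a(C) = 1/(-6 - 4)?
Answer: -11259/25 ≈ -450.36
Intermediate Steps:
a(C) = -⅒ (a(C) = 1/(-10) = -⅒)
T(G) = (-8 + G)*(14 + G)
g = 4 (g = √16 = 4)
g*T(a(-2)) = 4*(-112 + (-⅒)² + 6*(-⅒)) = 4*(-112 + 1/100 - ⅗) = 4*(-11259/100) = -11259/25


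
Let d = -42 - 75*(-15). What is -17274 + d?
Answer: -16191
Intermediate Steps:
d = 1083 (d = -42 + 1125 = 1083)
-17274 + d = -17274 + 1083 = -16191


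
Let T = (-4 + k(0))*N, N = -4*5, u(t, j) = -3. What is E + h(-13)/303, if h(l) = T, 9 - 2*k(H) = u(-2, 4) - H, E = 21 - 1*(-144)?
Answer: 49955/303 ≈ 164.87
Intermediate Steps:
E = 165 (E = 21 + 144 = 165)
N = -20
k(H) = 6 + H/2 (k(H) = 9/2 - (-3 - H)/2 = 9/2 + (3/2 + H/2) = 6 + H/2)
T = -40 (T = (-4 + (6 + (1/2)*0))*(-20) = (-4 + (6 + 0))*(-20) = (-4 + 6)*(-20) = 2*(-20) = -40)
h(l) = -40
E + h(-13)/303 = 165 - 40/303 = 49955/303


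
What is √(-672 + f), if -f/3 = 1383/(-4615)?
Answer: I*√14293259565/4615 ≈ 25.906*I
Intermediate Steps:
f = 4149/4615 (f = -4149/(-4615) = -4149*(-1)/4615 = -3*(-1383/4615) = 4149/4615 ≈ 0.89902)
√(-672 + f) = √(-672 + 4149/4615) = √(-3097131/4615) = I*√14293259565/4615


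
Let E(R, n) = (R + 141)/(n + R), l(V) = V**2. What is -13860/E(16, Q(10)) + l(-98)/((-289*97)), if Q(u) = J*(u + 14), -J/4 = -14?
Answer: -528412344628/4401181 ≈ -1.2006e+5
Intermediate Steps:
J = 56 (J = -4*(-14) = 56)
Q(u) = 784 + 56*u (Q(u) = 56*(u + 14) = 56*(14 + u) = 784 + 56*u)
E(R, n) = (141 + R)/(R + n)
-13860/E(16, Q(10)) + l(-98)/((-289*97)) = -13860*(16 + (784 + 56*10))/(141 + 16) + (-98)**2/((-289*97)) = -13860/(157/(16 + (784 + 560))) + 9604/(-28033) = -13860/(157/(16 + 1344)) + 9604*(-1/28033) = -13860/(157/1360) - 9604/28033 = -13860/((1/1360)*157) - 9604/28033 = -13860/157/1360 - 9604/28033 = -13860*1360/157 - 9604/28033 = -18849600/157 - 9604/28033 = -528412344628/4401181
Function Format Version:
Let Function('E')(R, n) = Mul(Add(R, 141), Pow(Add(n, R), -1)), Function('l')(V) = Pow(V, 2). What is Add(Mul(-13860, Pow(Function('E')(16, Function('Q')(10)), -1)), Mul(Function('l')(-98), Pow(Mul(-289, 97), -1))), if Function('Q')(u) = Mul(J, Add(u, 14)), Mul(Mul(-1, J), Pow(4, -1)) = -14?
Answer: Rational(-528412344628, 4401181) ≈ -1.2006e+5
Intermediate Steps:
J = 56 (J = Mul(-4, -14) = 56)
Function('Q')(u) = Add(784, Mul(56, u)) (Function('Q')(u) = Mul(56, Add(u, 14)) = Mul(56, Add(14, u)) = Add(784, Mul(56, u)))
Function('E')(R, n) = Mul(Pow(Add(R, n), -1), Add(141, R)) (Function('E')(R, n) = Mul(Add(141, R), Pow(Add(R, n), -1)) = Mul(Pow(Add(R, n), -1), Add(141, R)))
Add(Mul(-13860, Pow(Function('E')(16, Function('Q')(10)), -1)), Mul(Function('l')(-98), Pow(Mul(-289, 97), -1))) = Add(Mul(-13860, Pow(Mul(Pow(Add(16, Add(784, Mul(56, 10))), -1), Add(141, 16)), -1)), Mul(Pow(-98, 2), Pow(Mul(-289, 97), -1))) = Add(Mul(-13860, Pow(Mul(Pow(Add(16, Add(784, 560)), -1), 157), -1)), Mul(9604, Pow(-28033, -1))) = Add(Mul(-13860, Pow(Mul(Pow(Add(16, 1344), -1), 157), -1)), Mul(9604, Rational(-1, 28033))) = Add(Mul(-13860, Pow(Mul(Pow(1360, -1), 157), -1)), Rational(-9604, 28033)) = Add(Mul(-13860, Pow(Mul(Rational(1, 1360), 157), -1)), Rational(-9604, 28033)) = Add(Mul(-13860, Pow(Rational(157, 1360), -1)), Rational(-9604, 28033)) = Add(Mul(-13860, Rational(1360, 157)), Rational(-9604, 28033)) = Add(Rational(-18849600, 157), Rational(-9604, 28033)) = Rational(-528412344628, 4401181)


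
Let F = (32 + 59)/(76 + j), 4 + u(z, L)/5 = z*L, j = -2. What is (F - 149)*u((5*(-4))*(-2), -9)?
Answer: 9950850/37 ≈ 2.6894e+5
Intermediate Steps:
u(z, L) = -20 + 5*L*z (u(z, L) = -20 + 5*(z*L) = -20 + 5*(L*z) = -20 + 5*L*z)
F = 91/74 (F = (32 + 59)/(76 - 2) = 91/74 ≈ 1.2297)
(F - 149)*u((5*(-4))*(-2), -9) = (91/74 - 149)*(-20 + 5*(-9)*((5*(-4))*(-2))) = -10935*(-20 + 5*(-9)*(-20*(-2)))/74 = -10935*(-20 + 5*(-9)*40)/74 = -10935*(-20 - 1800)/74 = -10935/74*(-1820) = 9950850/37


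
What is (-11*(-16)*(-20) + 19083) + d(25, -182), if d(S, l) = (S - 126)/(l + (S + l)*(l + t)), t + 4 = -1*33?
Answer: 532270062/34201 ≈ 15563.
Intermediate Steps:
t = -37 (t = -4 - 1*33 = -4 - 33 = -37)
d(S, l) = (-126 + S)/(l + (-37 + l)*(S + l)) (d(S, l) = (S - 126)/(l + (S + l)*(l - 37)) = (-126 + S)/(l + (S + l)*(-37 + l)) = (-126 + S)/(l + (-37 + l)*(S + l)))
(-11*(-16)*(-20) + 19083) + d(25, -182) = (-11*(-16)*(-20) + 19083) + (-126 + 25)/((-182)² - 37*25 - 36*(-182) + 25*(-182)) = (176*(-20) + 19083) - 101/(33124 - 925 + 6552 - 4550) = (-3520 + 19083) - 101/34201 = 15563 + (1/34201)*(-101) = 15563 - 101/34201 = 532270062/34201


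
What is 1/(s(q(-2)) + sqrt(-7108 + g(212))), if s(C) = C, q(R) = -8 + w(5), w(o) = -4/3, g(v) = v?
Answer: -21/15712 - 9*I*sqrt(431)/15712 ≈ -0.0013366 - 0.011892*I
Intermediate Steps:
w(o) = -4/3 (w(o) = -4*1/3 = -4/3)
q(R) = -28/3 (q(R) = -8 - 4/3 = -28/3)
1/(s(q(-2)) + sqrt(-7108 + g(212))) = 1/(-28/3 + sqrt(-7108 + 212)) = 1/(-28/3 + sqrt(-6896)) = 1/(-28/3 + 4*I*sqrt(431))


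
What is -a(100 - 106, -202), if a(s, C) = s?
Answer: 6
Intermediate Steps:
-a(100 - 106, -202) = -(100 - 106) = -1*(-6) = 6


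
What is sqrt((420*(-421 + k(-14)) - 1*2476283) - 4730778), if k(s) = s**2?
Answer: I*sqrt(7301561) ≈ 2702.1*I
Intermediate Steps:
sqrt((420*(-421 + k(-14)) - 1*2476283) - 4730778) = sqrt((420*(-421 + (-14)**2) - 1*2476283) - 4730778) = sqrt((420*(-421 + 196) - 2476283) - 4730778) = sqrt((420*(-225) - 2476283) - 4730778) = sqrt((-94500 - 2476283) - 4730778) = sqrt(-2570783 - 4730778) = sqrt(-7301561) = I*sqrt(7301561)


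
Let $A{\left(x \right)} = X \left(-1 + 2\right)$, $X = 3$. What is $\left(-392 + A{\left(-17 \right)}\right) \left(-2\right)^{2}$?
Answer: $-1556$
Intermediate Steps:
$A{\left(x \right)} = 3$ ($A{\left(x \right)} = 3 \left(-1 + 2\right) = 3 \cdot 1 = 3$)
$\left(-392 + A{\left(-17 \right)}\right) \left(-2\right)^{2} = \left(-392 + 3\right) \left(-2\right)^{2} = \left(-389\right) 4 = -1556$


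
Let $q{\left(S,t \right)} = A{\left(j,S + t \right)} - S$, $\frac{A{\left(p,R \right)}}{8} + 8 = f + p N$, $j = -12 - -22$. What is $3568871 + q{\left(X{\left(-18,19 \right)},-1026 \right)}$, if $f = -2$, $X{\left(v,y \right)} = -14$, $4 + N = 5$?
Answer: $3568885$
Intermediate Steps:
$N = 1$ ($N = -4 + 5 = 1$)
$j = 10$ ($j = -12 + 22 = 10$)
$A{\left(p,R \right)} = -80 + 8 p$ ($A{\left(p,R \right)} = -64 + 8 \left(-2 + p 1\right) = -64 + 8 \left(-2 + p\right) = -64 + \left(-16 + 8 p\right) = -80 + 8 p$)
$q{\left(S,t \right)} = - S$ ($q{\left(S,t \right)} = \left(-80 + 8 \cdot 10\right) - S = \left(-80 + 80\right) - S = 0 - S = - S$)
$3568871 + q{\left(X{\left(-18,19 \right)},-1026 \right)} = 3568871 - -14 = 3568871 + 14 = 3568885$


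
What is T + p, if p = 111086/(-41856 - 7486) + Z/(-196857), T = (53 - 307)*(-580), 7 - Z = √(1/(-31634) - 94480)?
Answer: 715472076602992/4856659047 + I*√94547076674514/6227374338 ≈ 1.4732e+5 + 0.0015614*I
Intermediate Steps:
Z = 7 - I*√94547076674514/31634 (Z = 7 - √(1/(-31634) - 94480) = 7 - √(-1/31634 - 94480) = 7 - √(-2988780321/31634) = 7 - I*√94547076674514/31634 ≈ 7.0 - 307.38*I)
T = 147320 (T = -254*(-580) = 147320)
p = -10934201048/4856659047 + I*√94547076674514/6227374338 (p = 111086/(-41856 - 7486) + (7 - I*√94547076674514/31634)/(-196857) = 111086/(-49342) + (7 - I*√94547076674514/31634)*(-1/196857) = 111086*(-1/49342) + (-7/196857 + I*√94547076674514/6227374338) = -55543/24671 + (-7/196857 + I*√94547076674514/6227374338) = -10934201048/4856659047 + I*√94547076674514/6227374338 ≈ -2.2514 + 0.0015614*I)
T + p = 147320 + (-10934201048/4856659047 + I*√94547076674514/6227374338) = 715472076602992/4856659047 + I*√94547076674514/6227374338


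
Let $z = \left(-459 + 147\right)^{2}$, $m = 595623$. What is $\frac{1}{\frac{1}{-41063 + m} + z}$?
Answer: $\frac{554560}{53983088641} \approx 1.0273 \cdot 10^{-5}$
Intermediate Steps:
$z = 97344$ ($z = \left(-312\right)^{2} = 97344$)
$\frac{1}{\frac{1}{-41063 + m} + z} = \frac{1}{\frac{1}{-41063 + 595623} + 97344} = \frac{1}{\frac{1}{554560} + 97344} = \frac{1}{\frac{53983088641}{554560}} = \frac{554560}{53983088641}$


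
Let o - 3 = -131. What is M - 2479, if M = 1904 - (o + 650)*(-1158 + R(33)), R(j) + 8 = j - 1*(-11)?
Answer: 585109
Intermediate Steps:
o = -128 (o = 3 - 131 = -128)
R(j) = 3 + j (R(j) = -8 + (j - 1*(-11)) = -8 + (j + 11) = -8 + (11 + j) = 3 + j)
M = 587588 (M = 1904 - (-128 + 650)*(-1158 + (3 + 33)) = 1904 - 522*(-1158 + 36) = 1904 - 522*(-1122) = 1904 - 1*(-585684) = 1904 + 585684 = 587588)
M - 2479 = 587588 - 2479 = 585109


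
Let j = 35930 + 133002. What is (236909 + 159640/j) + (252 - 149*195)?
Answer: 8788980608/42233 ≈ 2.0811e+5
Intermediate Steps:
j = 168932
(236909 + 159640/j) + (252 - 149*195) = (236909 + 159640/168932) + (252 - 149*195) = (236909 + 159640*(1/168932)) + (252 - 29055) = (236909 + 39910/42233) - 28803 = 10005417707/42233 - 28803 = 8788980608/42233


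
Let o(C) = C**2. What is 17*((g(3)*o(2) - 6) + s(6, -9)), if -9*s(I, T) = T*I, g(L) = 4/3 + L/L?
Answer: 476/3 ≈ 158.67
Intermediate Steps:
g(L) = 7/3 (g(L) = 4*(1/3) + 1 = 4/3 + 1 = 7/3)
s(I, T) = -I*T/9 (s(I, T) = -T*I/9 = -I*T/9)
17*((g(3)*o(2) - 6) + s(6, -9)) = 17*(((7/3)*2**2 - 6) - 1/9*6*(-9)) = 17*(((7/3)*4 - 6) + 6) = 17*((28/3 - 6) + 6) = 17*(10/3 + 6) = 17*(28/3) = 476/3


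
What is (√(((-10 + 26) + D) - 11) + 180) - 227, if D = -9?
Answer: -47 + 2*I ≈ -47.0 + 2.0*I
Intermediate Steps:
(√(((-10 + 26) + D) - 11) + 180) - 227 = (√(((-10 + 26) - 9) - 11) + 180) - 227 = (√((16 - 9) - 11) + 180) - 227 = (√(7 - 11) + 180) - 227 = (√(-4) + 180) - 227 = (2*I + 180) - 227 = (180 + 2*I) - 227 = -47 + 2*I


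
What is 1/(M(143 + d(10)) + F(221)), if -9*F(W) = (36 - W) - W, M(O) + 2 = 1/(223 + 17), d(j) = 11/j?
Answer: 720/31043 ≈ 0.023194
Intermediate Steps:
M(O) = -479/240 (M(O) = -2 + 1/(223 + 17) = -2 + 1/240 = -479/240)
F(W) = -4 + 2*W/9 (F(W) = -((36 - W) - W)/9 = -(36 - 2*W)/9 = -4 + 2*W/9)
1/(M(143 + d(10)) + F(221)) = 1/(-479/240 + (-4 + (2/9)*221)) = 1/(-479/240 + (-4 + 442/9)) = 1/(-479/240 + 406/9) = 1/(31043/720) = 720/31043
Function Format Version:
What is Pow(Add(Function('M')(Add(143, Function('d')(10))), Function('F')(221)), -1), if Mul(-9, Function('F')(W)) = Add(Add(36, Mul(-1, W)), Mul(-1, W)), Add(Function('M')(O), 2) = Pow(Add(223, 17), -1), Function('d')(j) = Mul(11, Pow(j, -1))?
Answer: Rational(720, 31043) ≈ 0.023194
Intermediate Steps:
Function('M')(O) = Rational(-479, 240) (Function('M')(O) = Add(-2, Pow(Add(223, 17), -1)) = Add(-2, Pow(240, -1)) = Add(-2, Rational(1, 240)) = Rational(-479, 240))
Function('F')(W) = Add(-4, Mul(Rational(2, 9), W)) (Function('F')(W) = Mul(Rational(-1, 9), Add(Add(36, Mul(-1, W)), Mul(-1, W))) = Mul(Rational(-1, 9), Add(36, Mul(-2, W))) = Add(-4, Mul(Rational(2, 9), W)))
Pow(Add(Function('M')(Add(143, Function('d')(10))), Function('F')(221)), -1) = Pow(Add(Rational(-479, 240), Add(-4, Mul(Rational(2, 9), 221))), -1) = Pow(Add(Rational(-479, 240), Add(-4, Rational(442, 9))), -1) = Pow(Add(Rational(-479, 240), Rational(406, 9)), -1) = Pow(Rational(31043, 720), -1) = Rational(720, 31043)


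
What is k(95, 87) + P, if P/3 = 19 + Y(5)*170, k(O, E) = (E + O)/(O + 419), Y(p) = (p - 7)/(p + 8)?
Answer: -70520/3341 ≈ -21.107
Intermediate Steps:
Y(p) = (-7 + p)/(8 + p)
k(O, E) = (E + O)/(419 + O)
P = -279/13 (P = 3*(19 + ((-7 + 5)/(8 + 5))*170) = 3*(19 + (-2/13)*170) = 3*(19 + ((1/13)*(-2))*170) = 3*(19 - 2/13*170) = 3*(19 - 340/13) = 3*(-93/13) = -279/13 ≈ -21.462)
k(95, 87) + P = (87 + 95)/(419 + 95) - 279/13 = 182/514 - 279/13 = (1/514)*182 - 279/13 = 91/257 - 279/13 = -70520/3341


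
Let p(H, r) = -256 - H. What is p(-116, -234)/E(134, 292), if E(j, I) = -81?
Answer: 140/81 ≈ 1.7284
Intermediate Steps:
p(-116, -234)/E(134, 292) = (-256 - 1*(-116))/(-81) = (-256 + 116)*(-1/81) = -140*(-1/81) = 140/81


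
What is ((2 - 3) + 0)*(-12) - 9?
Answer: 3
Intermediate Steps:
((2 - 3) + 0)*(-12) - 9 = (-1 + 0)*(-12) - 9 = -1*(-12) - 9 = 12 - 9 = 3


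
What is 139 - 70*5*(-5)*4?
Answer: 7139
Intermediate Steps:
139 - 70*5*(-5)*4 = 139 - (-1750)*4 = 139 - 70*(-100) = 139 + 7000 = 7139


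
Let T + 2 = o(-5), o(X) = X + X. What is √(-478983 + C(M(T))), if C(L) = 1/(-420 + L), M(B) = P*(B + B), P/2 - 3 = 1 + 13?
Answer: I*√182935103601/618 ≈ 692.09*I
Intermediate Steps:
P = 34 (P = 6 + 2*(1 + 13) = 6 + 2*14 = 6 + 28 = 34)
o(X) = 2*X
T = -12 (T = -2 + 2*(-5) = -2 - 10 = -12)
M(B) = 68*B (M(B) = 34*(B + B) = 34*(2*B) = 68*B)
√(-478983 + C(M(T))) = √(-478983 + 1/(-420 + 68*(-12))) = √(-478983 + 1/(-420 - 816)) = √(-478983 + 1/(-1236)) = √(-478983 - 1/1236) = √(-592022989/1236) = I*√182935103601/618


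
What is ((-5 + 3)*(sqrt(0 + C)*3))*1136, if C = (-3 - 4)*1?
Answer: -6816*I*sqrt(7) ≈ -18033.0*I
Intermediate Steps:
C = -7 (C = -7*1 = -7)
((-5 + 3)*(sqrt(0 + C)*3))*1136 = ((-5 + 3)*(sqrt(0 - 7)*3))*1136 = -2*sqrt(-7)*3*1136 = -2*I*sqrt(7)*3*1136 = -6*I*sqrt(7)*1136 = -6816*I*sqrt(7)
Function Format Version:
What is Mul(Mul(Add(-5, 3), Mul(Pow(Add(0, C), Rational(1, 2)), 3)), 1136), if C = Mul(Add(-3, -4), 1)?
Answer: Mul(-6816, I, Pow(7, Rational(1, 2))) ≈ Mul(-18033., I)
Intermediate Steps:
C = -7 (C = Mul(-7, 1) = -7)
Mul(Mul(Add(-5, 3), Mul(Pow(Add(0, C), Rational(1, 2)), 3)), 1136) = Mul(Mul(Add(-5, 3), Mul(Pow(Add(0, -7), Rational(1, 2)), 3)), 1136) = Mul(Mul(-2, Mul(Pow(-7, Rational(1, 2)), 3)), 1136) = Mul(Mul(-2, Mul(Mul(I, Pow(7, Rational(1, 2))), 3)), 1136) = Mul(Mul(-2, Mul(3, I, Pow(7, Rational(1, 2)))), 1136) = Mul(Mul(-6, I, Pow(7, Rational(1, 2))), 1136) = Mul(-6816, I, Pow(7, Rational(1, 2)))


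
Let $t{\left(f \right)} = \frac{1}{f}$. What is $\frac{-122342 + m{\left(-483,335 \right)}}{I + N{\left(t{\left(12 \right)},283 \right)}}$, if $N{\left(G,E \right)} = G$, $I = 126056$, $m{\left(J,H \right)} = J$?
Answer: $- \frac{1473900}{1512673} \approx -0.97437$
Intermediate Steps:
$\frac{-122342 + m{\left(-483,335 \right)}}{I + N{\left(t{\left(12 \right)},283 \right)}} = \frac{-122342 - 483}{126056 + \frac{1}{12}} = - \frac{122825}{126056 + \frac{1}{12}} = - \frac{122825}{\frac{1512673}{12}} = \left(-122825\right) \frac{12}{1512673} = - \frac{1473900}{1512673}$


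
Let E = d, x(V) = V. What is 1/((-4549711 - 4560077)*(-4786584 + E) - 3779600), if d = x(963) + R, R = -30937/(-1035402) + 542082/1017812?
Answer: 43910190851/1914307971398019012056352 ≈ 2.2938e-14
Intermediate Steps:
R = 74095104601/131730572553 (R = -30937*(-1/1035402) + 542082*(1/1017812) = 30937/1035402 + 271041/508906 = 74095104601/131730572553 ≈ 0.56247)
d = 126930636473140/131730572553 (d = 963 + 74095104601/131730572553 = 126930636473140/131730572553 ≈ 963.56)
E = 126930636473140/131730572553 ≈ 963.56
1/((-4549711 - 4560077)*(-4786584 + E) - 3779600) = 1/((-4549711 - 4560077)*(-4786584 + 126930636473140/131730572553) - 3779600) = 1/(-9109788*(-630412520256555812/131730572553) - 3779600) = 1/(1914308137360976352495952/43910190851 - 3779600) = 1/(1914307971398019012056352/43910190851) = 43910190851/1914307971398019012056352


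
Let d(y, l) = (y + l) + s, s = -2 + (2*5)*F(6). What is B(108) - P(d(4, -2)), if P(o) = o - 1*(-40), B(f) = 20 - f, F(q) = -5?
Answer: -78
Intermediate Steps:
s = -52 (s = -2 + (2*5)*(-5) = -2 + 10*(-5) = -2 - 50 = -52)
d(y, l) = -52 + l + y (d(y, l) = (y + l) - 52 = (l + y) - 52 = -52 + l + y)
P(o) = 40 + o (P(o) = o + 40 = 40 + o)
B(108) - P(d(4, -2)) = (20 - 1*108) - (40 + (-52 - 2 + 4)) = (20 - 108) - (40 - 50) = -88 - 1*(-10) = -88 + 10 = -78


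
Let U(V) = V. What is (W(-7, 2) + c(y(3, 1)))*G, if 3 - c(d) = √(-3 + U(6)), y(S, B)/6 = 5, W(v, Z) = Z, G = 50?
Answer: 250 - 50*√3 ≈ 163.40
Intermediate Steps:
y(S, B) = 30 (y(S, B) = 6*5 = 30)
c(d) = 3 - √3 (c(d) = 3 - √(-3 + 6) = 3 - √3)
(W(-7, 2) + c(y(3, 1)))*G = (2 + (3 - √3))*50 = (5 - √3)*50 = 250 - 50*√3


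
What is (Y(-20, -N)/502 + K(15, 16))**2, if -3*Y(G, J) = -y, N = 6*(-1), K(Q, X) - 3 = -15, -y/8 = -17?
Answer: 80425024/567009 ≈ 141.84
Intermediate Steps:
y = 136 (y = -8*(-17) = 136)
K(Q, X) = -12 (K(Q, X) = 3 - 15 = -12)
N = -6
Y(G, J) = 136/3 (Y(G, J) = -(-1)*136/3 = -1/3*(-136) = 136/3)
(Y(-20, -N)/502 + K(15, 16))**2 = ((136/3)/502 - 12)**2 = ((136/3)*(1/502) - 12)**2 = (68/753 - 12)**2 = (-8968/753)**2 = 80425024/567009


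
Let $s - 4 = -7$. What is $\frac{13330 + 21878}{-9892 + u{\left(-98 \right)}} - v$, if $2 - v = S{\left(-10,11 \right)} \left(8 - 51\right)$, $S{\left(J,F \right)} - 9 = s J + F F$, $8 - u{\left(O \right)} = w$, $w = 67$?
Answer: $- \frac{22839330}{3317} \approx -6885.5$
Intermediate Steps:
$s = -3$ ($s = 4 - 7 = -3$)
$u{\left(O \right)} = -59$ ($u{\left(O \right)} = 8 - 67 = -59$)
$S{\left(J,F \right)} = 9 + F^{2} - 3 J$ ($S{\left(J,F \right)} = 9 + \left(- 3 J + F F\right) = 9 + \left(- 3 J + F^{2}\right) = 9 + \left(F^{2} - 3 J\right) = 9 + F^{2} - 3 J$)
$v = 6882$ ($v = 2 - \left(9 + 11^{2} - -30\right) \left(8 - 51\right) = 2 - \left(9 + 121 + 30\right) \left(-43\right) = 2 - 160 \left(-43\right) = 2 - -6880 = 2 + 6880 = 6882$)
$\frac{13330 + 21878}{-9892 + u{\left(-98 \right)}} - v = \frac{13330 + 21878}{-9892 - 59} - 6882 = \frac{35208}{-9951} - 6882 = 35208 \left(- \frac{1}{9951}\right) - 6882 = - \frac{11736}{3317} - 6882 = - \frac{22839330}{3317}$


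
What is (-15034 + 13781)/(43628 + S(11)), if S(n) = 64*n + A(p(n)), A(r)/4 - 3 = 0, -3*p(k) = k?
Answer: -1253/44344 ≈ -0.028256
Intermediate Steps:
p(k) = -k/3
A(r) = 12 (A(r) = 12 + 4*0 = 12 + 0 = 12)
S(n) = 12 + 64*n (S(n) = 64*n + 12 = 12 + 64*n)
(-15034 + 13781)/(43628 + S(11)) = (-15034 + 13781)/(43628 + (12 + 64*11)) = -1253/(43628 + (12 + 704)) = -1253/(43628 + 716) = -1253/44344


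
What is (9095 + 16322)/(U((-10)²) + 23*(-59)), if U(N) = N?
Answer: -25417/1257 ≈ -20.220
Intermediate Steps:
(9095 + 16322)/(U((-10)²) + 23*(-59)) = (9095 + 16322)/((-10)² + 23*(-59)) = 25417/(100 - 1357) = 25417/(-1257) = 25417*(-1/1257) = -25417/1257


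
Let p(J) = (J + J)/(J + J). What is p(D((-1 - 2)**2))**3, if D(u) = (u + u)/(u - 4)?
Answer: 1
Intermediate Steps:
D(u) = 2*u/(-4 + u) (D(u) = (2*u)/(-4 + u) = 2*u/(-4 + u))
p(J) = 1 (p(J) = (2*J)/((2*J)) = (2*J)*(1/(2*J)) = 1)
p(D((-1 - 2)**2))**3 = 1**3 = 1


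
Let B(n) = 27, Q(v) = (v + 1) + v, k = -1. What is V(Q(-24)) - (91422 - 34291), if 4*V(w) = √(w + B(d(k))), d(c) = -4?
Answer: -57131 + I*√5/2 ≈ -57131.0 + 1.118*I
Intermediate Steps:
Q(v) = 1 + 2*v (Q(v) = (1 + v) + v = 1 + 2*v)
V(w) = √(27 + w)/4 (V(w) = √(w + 27)/4 = √(27 + w)/4)
V(Q(-24)) - (91422 - 34291) = √(27 + (1 + 2*(-24)))/4 - (91422 - 34291) = √(27 + (1 - 48))/4 - 1*57131 = √(27 - 47)/4 - 57131 = √(-20)/4 - 57131 = (2*I*√5)/4 - 57131 = I*√5/2 - 57131 = -57131 + I*√5/2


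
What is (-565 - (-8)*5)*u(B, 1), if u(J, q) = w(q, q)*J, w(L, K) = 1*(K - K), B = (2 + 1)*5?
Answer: 0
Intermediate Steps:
B = 15 (B = 3*5 = 15)
w(L, K) = 0 (w(L, K) = 1*0 = 0)
u(J, q) = 0 (u(J, q) = 0*J = 0)
(-565 - (-8)*5)*u(B, 1) = (-565 - (-8)*5)*0 = (-565 - 1*(-40))*0 = (-565 + 40)*0 = -525*0 = 0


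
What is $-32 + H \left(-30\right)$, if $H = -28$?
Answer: $808$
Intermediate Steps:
$-32 + H \left(-30\right) = -32 - -840 = -32 + 840 = 808$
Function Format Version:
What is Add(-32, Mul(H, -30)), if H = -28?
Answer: 808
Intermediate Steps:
Add(-32, Mul(H, -30)) = Add(-32, Mul(-28, -30)) = Add(-32, 840) = 808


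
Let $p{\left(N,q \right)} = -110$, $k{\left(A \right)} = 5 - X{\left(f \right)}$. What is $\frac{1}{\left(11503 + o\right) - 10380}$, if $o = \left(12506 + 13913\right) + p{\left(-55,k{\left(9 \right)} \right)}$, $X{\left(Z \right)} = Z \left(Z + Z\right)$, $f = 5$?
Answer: $\frac{1}{27432} \approx 3.6454 \cdot 10^{-5}$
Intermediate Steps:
$X{\left(Z \right)} = 2 Z^{2}$ ($X{\left(Z \right)} = Z 2 Z = 2 Z^{2}$)
$k{\left(A \right)} = -45$ ($k{\left(A \right)} = 5 - 2 \cdot 5^{2} = 5 - 2 \cdot 25 = 5 - 50 = -45$)
$o = 26309$ ($o = \left(12506 + 13913\right) - 110 = 26419 - 110 = 26309$)
$\frac{1}{\left(11503 + o\right) - 10380} = \frac{1}{\left(11503 + 26309\right) - 10380} = \frac{1}{37812 - 10380} = \frac{1}{27432}$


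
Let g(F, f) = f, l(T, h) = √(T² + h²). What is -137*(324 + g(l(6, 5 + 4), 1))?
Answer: -44525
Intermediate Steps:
-137*(324 + g(l(6, 5 + 4), 1)) = -137*(324 + 1) = -137*325 = -44525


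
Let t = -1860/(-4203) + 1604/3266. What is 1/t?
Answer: 2287833/2136062 ≈ 1.0711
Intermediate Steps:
t = 2136062/2287833 (t = -1860*(-1/4203) + 1604*(1/3266) = 620/1401 + 802/1633 = 2136062/2287833 ≈ 0.93366)
1/t = 1/(2136062/2287833) = 2287833/2136062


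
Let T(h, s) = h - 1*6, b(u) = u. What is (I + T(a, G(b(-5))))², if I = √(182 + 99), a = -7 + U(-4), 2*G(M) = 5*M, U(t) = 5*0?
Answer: (-13 + √281)² ≈ 14.161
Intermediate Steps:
U(t) = 0
G(M) = 5*M/2 (G(M) = (5*M)/2 = 5*M/2)
a = -7 (a = -7 + 0 = -7)
T(h, s) = -6 + h (T(h, s) = h - 6 = -6 + h)
I = √281 ≈ 16.763
(I + T(a, G(b(-5))))² = (√281 + (-6 - 7))² = (√281 - 13)² = (-13 + √281)²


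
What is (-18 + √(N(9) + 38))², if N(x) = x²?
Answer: (18 - √119)² ≈ 50.286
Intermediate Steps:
(-18 + √(N(9) + 38))² = (-18 + √(9² + 38))² = (-18 + √(81 + 38))² = (-18 + √119)²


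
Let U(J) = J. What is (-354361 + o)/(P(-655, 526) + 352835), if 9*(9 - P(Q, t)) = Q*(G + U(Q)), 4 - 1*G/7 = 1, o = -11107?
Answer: -1644606/1380163 ≈ -1.1916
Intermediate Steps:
G = 21 (G = 28 - 7*1 = 28 - 7 = 21)
P(Q, t) = 9 - Q*(21 + Q)/9
(-354361 + o)/(P(-655, 526) + 352835) = (-354361 - 11107)/((9 - 7/3*(-655) - ⅑*(-655)²) + 352835) = -365468/((9 + 4585/3 - ⅑*429025) + 352835) = -365468/((9 + 4585/3 - 429025/9) + 352835) = -365468/(-415189/9 + 352835) = -365468/2760326/9 = -365468*9/2760326 = -1644606/1380163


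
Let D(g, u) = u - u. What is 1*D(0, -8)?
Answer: 0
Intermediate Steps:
D(g, u) = 0
1*D(0, -8) = 1*0 = 0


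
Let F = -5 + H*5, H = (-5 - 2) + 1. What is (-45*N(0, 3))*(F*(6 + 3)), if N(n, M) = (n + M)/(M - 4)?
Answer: -42525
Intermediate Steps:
N(n, M) = (M + n)/(-4 + M)
H = -6 (H = -7 + 1 = -6)
F = -35 (F = -5 - 6*5 = -5 - 30 = -35)
(-45*N(0, 3))*(F*(6 + 3)) = (-45*(3 + 0)/(-4 + 3))*(-35*(6 + 3)) = (-45*3/(-1))*(-35*9) = -(-45)*3*(-315) = -45*(-3)*(-315) = 135*(-315) = -42525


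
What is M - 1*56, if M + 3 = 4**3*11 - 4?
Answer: 641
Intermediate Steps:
M = 697 (M = -3 + (4**3*11 - 4) = -3 + (64*11 - 4) = -3 + (704 - 4) = -3 + 700 = 697)
M - 1*56 = 697 - 1*56 = 697 - 56 = 641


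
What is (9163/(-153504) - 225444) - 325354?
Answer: -84549705355/153504 ≈ -5.5080e+5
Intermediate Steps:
(9163/(-153504) - 225444) - 325354 = (9163*(-1/153504) - 225444) - 325354 = (-9163/153504 - 225444) - 325354 = -34606564939/153504 - 325354 = -84549705355/153504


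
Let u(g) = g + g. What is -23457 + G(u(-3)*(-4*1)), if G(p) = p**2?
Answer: -22881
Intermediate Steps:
u(g) = 2*g
-23457 + G(u(-3)*(-4*1)) = -23457 + ((2*(-3))*(-4*1))**2 = -23457 + (-6*(-4))**2 = -23457 + 24**2 = -23457 + 576 = -22881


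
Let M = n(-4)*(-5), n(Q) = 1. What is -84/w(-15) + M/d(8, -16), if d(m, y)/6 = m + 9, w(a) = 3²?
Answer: -319/34 ≈ -9.3824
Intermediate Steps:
w(a) = 9
d(m, y) = 54 + 6*m (d(m, y) = 6*(m + 9) = 6*(9 + m) = 54 + 6*m)
M = -5 (M = 1*(-5) = -5)
-84/w(-15) + M/d(8, -16) = -84/9 - 5/(54 + 6*8) = -84*⅑ - 5/(54 + 48) = -28/3 - 5/102 = -319/34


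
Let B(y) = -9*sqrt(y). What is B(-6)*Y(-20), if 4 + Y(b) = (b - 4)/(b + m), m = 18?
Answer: -72*I*sqrt(6) ≈ -176.36*I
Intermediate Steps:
Y(b) = -4 + (-4 + b)/(18 + b) (Y(b) = -4 + (b - 4)/(b + 18) = -4 + (-4 + b)/(18 + b))
B(-6)*Y(-20) = (-9*I*sqrt(6))*((-76 - 3*(-20))/(18 - 20)) = (-9*I*sqrt(6))*((-76 + 60)/(-2)) = (-9*I*sqrt(6))*(-1/2*(-16)) = -9*I*sqrt(6)*8 = -72*I*sqrt(6)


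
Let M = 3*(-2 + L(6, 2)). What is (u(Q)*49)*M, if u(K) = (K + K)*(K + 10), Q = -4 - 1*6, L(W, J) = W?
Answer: 0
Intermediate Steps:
Q = -10 (Q = -4 - 6 = -10)
u(K) = 2*K*(10 + K) (u(K) = (2*K)*(10 + K) = 2*K*(10 + K))
M = 12 (M = 3*(-2 + 6) = 3*4 = 12)
(u(Q)*49)*M = ((2*(-10)*(10 - 10))*49)*12 = ((2*(-10)*0)*49)*12 = (0*49)*12 = 0*12 = 0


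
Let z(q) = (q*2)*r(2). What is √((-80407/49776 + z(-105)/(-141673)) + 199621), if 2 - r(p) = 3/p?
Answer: √12661956574194740984319/251854116 ≈ 446.79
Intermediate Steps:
r(p) = 2 - 3/p
z(q) = q (z(q) = (q*2)*(2 - 3/2) = (2*q)*(2 - 3*½) = (2*q)*(2 - 3/2) = (2*q)*(½) = q)
√((-80407/49776 + z(-105)/(-141673)) + 199621) = √((-80407/49776 - 105/(-141673)) + 199621) = √((-80407*1/49776 - 105*(-1/141673)) + 199621) = √((-80407/49776 + 15/20239) + 199621) = √(-1626610633/1007416464 + 199621) = √(201099855349511/1007416464) = √12661956574194740984319/251854116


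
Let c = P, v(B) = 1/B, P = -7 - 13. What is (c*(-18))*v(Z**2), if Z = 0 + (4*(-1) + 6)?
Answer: 90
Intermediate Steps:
Z = 2 (Z = 0 + (-4 + 6) = 0 + 2 = 2)
P = -20
c = -20
(c*(-18))*v(Z**2) = (-20*(-18))/(2**2) = 360/4 = 360*(1/4) = 90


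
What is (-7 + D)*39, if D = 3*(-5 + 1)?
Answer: -741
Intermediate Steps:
D = -12 (D = 3*(-4) = -12)
(-7 + D)*39 = (-7 - 12)*39 = -19*39 = -741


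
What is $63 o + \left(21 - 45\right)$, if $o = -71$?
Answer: $-4497$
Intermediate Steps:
$63 o + \left(21 - 45\right) = 63 \left(-71\right) + \left(21 - 45\right) = -4473 + \left(21 - 45\right) = -4473 - 24 = -4497$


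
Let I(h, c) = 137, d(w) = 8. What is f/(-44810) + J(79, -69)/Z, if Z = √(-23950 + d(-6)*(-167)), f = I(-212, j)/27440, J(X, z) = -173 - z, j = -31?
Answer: -137/1229586400 + 52*I*√25286/12643 ≈ -1.1142e-7 + 0.65402*I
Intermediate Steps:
f = 137/27440 ≈ 0.0049927
Z = I*√25286 (Z = √(-23950 + 8*(-167)) = √(-23950 - 1336) = √(-25286) = I*√25286 ≈ 159.02*I)
f/(-44810) + J(79, -69)/Z = (137/27440)/(-44810) + (-173 - 1*(-69))/((I*√25286)) = (137/27440)*(-1/44810) + (-173 + 69)*(-I*√25286/25286) = -137/1229586400 - (-52)*I*√25286/12643 = -137/1229586400 + 52*I*√25286/12643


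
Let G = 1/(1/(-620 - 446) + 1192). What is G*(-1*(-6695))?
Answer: 7136870/1270671 ≈ 5.6166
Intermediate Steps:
G = 1066/1270671 (G = 1/(1/(-1066) + 1192) = 1/(-1/1066 + 1192) = 1/(1270671/1066) = 1066/1270671 ≈ 0.00083893)
G*(-1*(-6695)) = 1066*(-1*(-6695))/1270671 = (1066/1270671)*6695 = 7136870/1270671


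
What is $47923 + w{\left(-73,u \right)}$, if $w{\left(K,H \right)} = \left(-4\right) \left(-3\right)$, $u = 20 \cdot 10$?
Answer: $47935$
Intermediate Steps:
$u = 200$
$w{\left(K,H \right)} = 12$
$47923 + w{\left(-73,u \right)} = 47923 + 12 = 47935$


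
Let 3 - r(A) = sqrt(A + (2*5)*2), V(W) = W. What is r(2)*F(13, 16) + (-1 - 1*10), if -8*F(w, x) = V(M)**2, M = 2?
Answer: -25/2 + sqrt(22)/2 ≈ -10.155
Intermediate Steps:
F(w, x) = -1/2 (F(w, x) = -1/8*2**2 = -1/8*4 = -1/2)
r(A) = 3 - sqrt(20 + A) (r(A) = 3 - sqrt(A + (2*5)*2) = 3 - sqrt(A + 10*2) = 3 - sqrt(A + 20) = 3 - sqrt(20 + A))
r(2)*F(13, 16) + (-1 - 1*10) = (3 - sqrt(20 + 2))*(-1/2) + (-1 - 1*10) = (3 - sqrt(22))*(-1/2) + (-1 - 10) = (-3/2 + sqrt(22)/2) - 11 = -25/2 + sqrt(22)/2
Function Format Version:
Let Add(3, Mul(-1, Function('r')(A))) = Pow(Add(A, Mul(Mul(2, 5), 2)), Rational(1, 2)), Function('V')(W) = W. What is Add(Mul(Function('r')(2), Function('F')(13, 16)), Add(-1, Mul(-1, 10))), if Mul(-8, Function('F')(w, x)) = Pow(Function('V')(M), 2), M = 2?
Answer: Add(Rational(-25, 2), Mul(Rational(1, 2), Pow(22, Rational(1, 2)))) ≈ -10.155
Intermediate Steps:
Function('F')(w, x) = Rational(-1, 2) (Function('F')(w, x) = Mul(Rational(-1, 8), Pow(2, 2)) = Mul(Rational(-1, 8), 4) = Rational(-1, 2))
Function('r')(A) = Add(3, Mul(-1, Pow(Add(20, A), Rational(1, 2)))) (Function('r')(A) = Add(3, Mul(-1, Pow(Add(A, Mul(Mul(2, 5), 2)), Rational(1, 2)))) = Add(3, Mul(-1, Pow(Add(A, Mul(10, 2)), Rational(1, 2)))) = Add(3, Mul(-1, Pow(Add(A, 20), Rational(1, 2)))) = Add(3, Mul(-1, Pow(Add(20, A), Rational(1, 2)))))
Add(Mul(Function('r')(2), Function('F')(13, 16)), Add(-1, Mul(-1, 10))) = Add(Mul(Add(3, Mul(-1, Pow(Add(20, 2), Rational(1, 2)))), Rational(-1, 2)), Add(-1, Mul(-1, 10))) = Add(Mul(Add(3, Mul(-1, Pow(22, Rational(1, 2)))), Rational(-1, 2)), Add(-1, -10)) = Add(Add(Rational(-3, 2), Mul(Rational(1, 2), Pow(22, Rational(1, 2)))), -11) = Add(Rational(-25, 2), Mul(Rational(1, 2), Pow(22, Rational(1, 2))))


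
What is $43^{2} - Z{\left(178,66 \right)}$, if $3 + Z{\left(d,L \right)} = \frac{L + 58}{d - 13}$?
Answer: $\frac{305456}{165} \approx 1851.2$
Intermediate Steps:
$Z{\left(d,L \right)} = -3 + \frac{58 + L}{-13 + d}$ ($Z{\left(d,L \right)} = -3 + \frac{L + 58}{d - 13} = -3 + \frac{58 + L}{-13 + d}$)
$43^{2} - Z{\left(178,66 \right)} = 43^{2} - \frac{97 + 66 - 534}{-13 + 178} = 1849 - \frac{97 + 66 - 534}{165} = 1849 - \frac{1}{165} \left(-371\right) = 1849 - - \frac{371}{165} = 1849 + \frac{371}{165} = \frac{305456}{165}$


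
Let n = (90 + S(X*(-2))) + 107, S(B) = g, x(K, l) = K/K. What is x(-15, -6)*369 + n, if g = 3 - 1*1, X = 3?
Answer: 568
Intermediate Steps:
x(K, l) = 1
g = 2 (g = 3 - 1 = 2)
S(B) = 2
n = 199 (n = (90 + 2) + 107 = 92 + 107 = 199)
x(-15, -6)*369 + n = 1*369 + 199 = 369 + 199 = 568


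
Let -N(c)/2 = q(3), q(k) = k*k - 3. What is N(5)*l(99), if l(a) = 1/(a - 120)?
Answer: 4/7 ≈ 0.57143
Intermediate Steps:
q(k) = -3 + k² (q(k) = k² - 3 = -3 + k²)
N(c) = -12 (N(c) = -2*(-3 + 3²) = -2*(-3 + 9) = -2*6 = -12)
l(a) = 1/(-120 + a)
N(5)*l(99) = -12/(-120 + 99) = -12/(-21) = -12*(-1/21) = 4/7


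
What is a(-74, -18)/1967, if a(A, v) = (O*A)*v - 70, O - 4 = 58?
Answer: 82514/1967 ≈ 41.949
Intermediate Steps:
O = 62 (O = 4 + 58 = 62)
a(A, v) = -70 + 62*A*v (a(A, v) = (62*A)*v - 70 = 62*A*v - 70 = -70 + 62*A*v)
a(-74, -18)/1967 = (-70 + 62*(-74)*(-18))/1967 = (-70 + 82584)*(1/1967) = 82514*(1/1967) = 82514/1967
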